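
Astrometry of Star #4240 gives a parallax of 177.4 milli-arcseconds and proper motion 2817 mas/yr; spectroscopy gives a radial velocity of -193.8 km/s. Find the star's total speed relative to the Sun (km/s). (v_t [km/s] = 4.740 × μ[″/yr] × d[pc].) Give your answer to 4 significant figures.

207.9 km/s

d = 1/p = 1/0.1774″ = 5.637 pc.
μ = 2817 mas/yr = 2.817 ″/yr.
v_t = 4.740 μ d = 4.740 × 2.817 × 5.637 = 75.268 km/s.
v = √(v_r² + v_t²) = √((-193.8)² + 75.268²) = √43223.7 = 207.9 km/s.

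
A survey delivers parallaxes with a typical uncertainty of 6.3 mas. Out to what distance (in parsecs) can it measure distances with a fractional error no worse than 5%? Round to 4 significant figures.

7.937 pc

σ_d/d = σ_p/p, so the condition is σ_p/p ≤ 0.05, i.e. p ≥ σ_p/0.05.
p_min = 6.3/0.05 = 126 mas = 0.126 arcsec.
d_max = 1/p_min = 1/0.126 = 7.9365 pc.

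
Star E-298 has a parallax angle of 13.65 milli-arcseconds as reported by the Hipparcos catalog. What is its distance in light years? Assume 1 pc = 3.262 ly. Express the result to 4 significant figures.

239.0 light years

p = 13.65 milli-arcseconds = 0.01365 arcsec.
d = 1/p = 1/0.01365 = 73.26 pc.
In light-years: 73.26 × 3.262 = 238.97 ly.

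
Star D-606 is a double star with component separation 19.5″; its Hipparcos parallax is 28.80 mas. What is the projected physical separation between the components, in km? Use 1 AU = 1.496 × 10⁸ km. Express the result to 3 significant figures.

d = 1/p = 1/0.02880″ = 34.722 pc.
At distance d (pc), an angle of θ arcsec spans θ·d AU: s = 19.5 × 34.722 = 677.08 AU.
= 677.08 × 1.496 × 10⁸ km = 1.0129 × 10^11 km.

1.01 × 10^11 km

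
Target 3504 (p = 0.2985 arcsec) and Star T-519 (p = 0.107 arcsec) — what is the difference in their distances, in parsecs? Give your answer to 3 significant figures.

6.00 pc

d_A = 1/0.2985″ = 3.3501 pc; d_B = 1/0.1070″ = 9.3458 pc.
|d_B − d_A| = |9.3458 − 3.3501| = 5.9957 pc.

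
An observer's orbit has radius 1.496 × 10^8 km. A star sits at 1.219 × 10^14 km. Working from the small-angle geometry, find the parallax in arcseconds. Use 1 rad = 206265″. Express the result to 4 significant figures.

0.2531 arcsec

θ ≈ B/d = (1.496 × 10^8) / (1.219 × 10^14) = 1.2272 × 10^-6 rad.
In arcseconds: 1.2272 × 10^-6 × 206265 = 0.25313″.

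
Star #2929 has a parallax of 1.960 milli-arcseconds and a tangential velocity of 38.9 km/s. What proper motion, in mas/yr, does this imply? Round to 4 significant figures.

d = 1/p = 1/0.001960″ = 510.2 pc.
μ = v_t / (4.74 d) = 38.9 / (4.74 × 510.2) = 38.9 / 2418.3 = 0.016086 ″/yr = 16.086 mas/yr.

16.09 mas/yr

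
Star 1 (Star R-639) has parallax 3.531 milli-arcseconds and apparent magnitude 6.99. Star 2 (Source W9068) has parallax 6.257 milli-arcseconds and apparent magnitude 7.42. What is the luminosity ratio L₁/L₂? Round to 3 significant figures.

L₁/L₂ = 4.67

d₁ = 1/p₁ = 1/0.003531″ = 283.21 pc; d₂ = 1/p₂ = 1/0.006257″ = 159.82 pc.
M₁ = m₁ − 5 log₁₀ d₁ + 5 = 6.99 − 12.2605 + 5 = -0.2705.
M₂ = 7.42 − 11.0182 + 5 = 1.4018.
L₁/L₂ = 10^(0.4(M₂ − M₁)) = 10^(0.4 × 1.6723) = 10^0.66892 = 4.6657.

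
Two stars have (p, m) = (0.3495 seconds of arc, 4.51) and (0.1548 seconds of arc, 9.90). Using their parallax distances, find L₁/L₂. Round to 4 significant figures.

d₁ = 1/p₁ = 1/0.3495″ = 2.8612 pc; d₂ = 1/p₂ = 1/0.1548″ = 6.4599 pc.
M₁ = m₁ − 5 log₁₀ d₁ + 5 = 4.51 − 2.2827 + 5 = 7.2273.
M₂ = 9.90 − 4.0511 + 5 = 10.8489.
L₁/L₂ = 10^(0.4(M₂ − M₁)) = 10^(0.4 × 3.6216) = 10^1.44864 = 28.096.

L₁/L₂ = 28.10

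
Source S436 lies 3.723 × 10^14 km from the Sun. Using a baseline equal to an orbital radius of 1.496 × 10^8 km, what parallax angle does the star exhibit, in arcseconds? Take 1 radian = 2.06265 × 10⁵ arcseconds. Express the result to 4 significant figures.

0.08288 arcsec

θ ≈ B/d = (1.496 × 10^8) / (3.723 × 10^14) = 4.0183 × 10^-7 rad.
In arcseconds: 4.0183 × 10^-7 × 206265 = 0.082883″.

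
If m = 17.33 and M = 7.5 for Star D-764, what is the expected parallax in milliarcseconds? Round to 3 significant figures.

1.08 mas

m − M = 17.33 − 7.5 = 9.83.
d = 10^((m−M)/5 + 1) = 10^2.966 = 924.7 pc.
p = 1/d = 1/924.7 = 0.0010814 arcsec = 1.0814 mas.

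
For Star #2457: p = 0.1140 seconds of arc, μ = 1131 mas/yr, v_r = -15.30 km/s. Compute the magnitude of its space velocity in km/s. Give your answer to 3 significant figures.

49.5 km/s

d = 1/p = 1/0.1140″ = 8.7719 pc.
μ = 1131 mas/yr = 1.131 ″/yr.
v_t = 4.740 μ d = 4.740 × 1.131 × 8.7719 = 47.026 km/s.
v = √(v_r² + v_t²) = √((-15.30)² + 47.026²) = √2445.53 = 49.452 km/s.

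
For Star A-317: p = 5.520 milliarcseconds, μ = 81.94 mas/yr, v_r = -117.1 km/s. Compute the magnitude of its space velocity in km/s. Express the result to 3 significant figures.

137 km/s

d = 1/p = 1/0.005520″ = 181.16 pc.
μ = 81.94 mas/yr = 0.08194 ″/yr.
v_t = 4.740 μ d = 4.740 × 0.08194 × 181.16 = 70.362 km/s.
v = √(v_r² + v_t²) = √((-117.1)² + 70.362²) = √18663.2 = 136.61 km/s.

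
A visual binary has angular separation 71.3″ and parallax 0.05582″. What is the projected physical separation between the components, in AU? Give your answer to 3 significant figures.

1280 AU

d = 1/p = 1/0.05582″ = 17.915 pc.
At distance d (pc), an angle of θ arcsec spans θ·d AU: s = 71.3 × 17.915 = 1277.3 AU.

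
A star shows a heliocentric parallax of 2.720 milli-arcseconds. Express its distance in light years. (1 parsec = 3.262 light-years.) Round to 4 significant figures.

1199 light years

p = 2.720 milli-arcseconds = 0.002720 arcsec.
d = 1/p = 1/0.002720 = 367.65 pc.
In light-years: 367.65 × 3.262 = 1199.3 ly.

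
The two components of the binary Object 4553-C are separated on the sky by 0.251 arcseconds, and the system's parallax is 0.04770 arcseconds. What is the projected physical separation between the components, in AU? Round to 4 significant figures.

d = 1/p = 1/0.04770″ = 20.964 pc.
At distance d (pc), an angle of θ arcsec spans θ·d AU: s = 0.251 × 20.964 = 5.262 AU.

5.262 AU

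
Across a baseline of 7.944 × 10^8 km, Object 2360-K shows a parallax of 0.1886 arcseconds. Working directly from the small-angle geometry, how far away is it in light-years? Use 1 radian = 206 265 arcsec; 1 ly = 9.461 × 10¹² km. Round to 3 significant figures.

91.8 ly

θ = 0.1886″ = 0.1886/206265 = 9.1436 × 10^-7 rad.
d = B/θ = (7.944 × 10^8) / (9.1436 × 10^-7) = 8.6880 × 10^14 km = (8.6880 × 10^14) / (9.461 × 10^12) ly = 91.83 ly.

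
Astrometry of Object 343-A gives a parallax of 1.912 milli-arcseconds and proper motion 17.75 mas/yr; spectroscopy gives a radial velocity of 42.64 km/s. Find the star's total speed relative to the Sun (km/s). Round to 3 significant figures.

d = 1/p = 1/0.001912″ = 523.01 pc.
μ = 17.75 mas/yr = 0.01775 ″/yr.
v_t = 4.740 μ d = 4.740 × 0.01775 × 523.01 = 44.003 km/s.
v = √(v_r² + v_t²) = √(42.64² + 44.003²) = √3754.43 = 61.273 km/s.

61.3 km/s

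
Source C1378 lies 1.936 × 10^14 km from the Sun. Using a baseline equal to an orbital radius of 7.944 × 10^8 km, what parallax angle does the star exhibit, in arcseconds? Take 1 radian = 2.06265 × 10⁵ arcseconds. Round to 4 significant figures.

θ ≈ B/d = (7.944 × 10^8) / (1.936 × 10^14) = 4.1033 × 10^-6 rad.
In arcseconds: 4.1033 × 10^-6 × 206265 = 0.84637″.

0.8464 arcsec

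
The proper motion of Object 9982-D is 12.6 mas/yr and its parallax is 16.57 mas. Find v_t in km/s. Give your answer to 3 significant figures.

3.60 km/s

d = 1/p = 1/0.01657″ = 60.35 pc.
μ = 12.6 mas/yr = 0.0126 ″/yr.
v_t = 4.74 × μ × d = 4.74 × 0.0126 × 60.35 = 3.6043 km/s.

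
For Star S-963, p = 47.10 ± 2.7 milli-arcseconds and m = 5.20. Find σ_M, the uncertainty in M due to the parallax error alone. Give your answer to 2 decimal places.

σ_M = 0.12 mag

M = m − 5 log₁₀ d + 5 = m + 5 log₁₀ p + 5, so ∂M/∂p = 5/(p ln 10).
σ_M = (5/ln 10) · (σ_p/p) = 2.1715 × 2.7/47.10 = 2.1715 × 0.057325 = 0.12448.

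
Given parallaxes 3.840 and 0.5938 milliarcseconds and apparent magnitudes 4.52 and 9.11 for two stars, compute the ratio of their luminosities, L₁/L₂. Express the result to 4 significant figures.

L₁/L₂ = 1.639

d₁ = 1/p₁ = 1/0.003840″ = 260.42 pc; d₂ = 1/p₂ = 1/0.0005938″ = 1684.1 pc.
M₁ = m₁ − 5 log₁₀ d₁ + 5 = 4.52 − 12.0784 + 5 = -2.5584.
M₂ = 9.11 − 16.1318 + 5 = -2.0218.
L₁/L₂ = 10^(0.4(M₂ − M₁)) = 10^(0.4 × 0.5366) = 10^0.21464 = 1.6392.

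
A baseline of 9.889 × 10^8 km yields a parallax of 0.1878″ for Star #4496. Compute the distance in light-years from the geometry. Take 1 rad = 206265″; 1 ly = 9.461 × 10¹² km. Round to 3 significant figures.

θ = 0.1878″ = 0.1878/206265 = 9.1048 × 10^-7 rad.
d = B/θ = (9.889 × 10^8) / (9.1048 × 10^-7) = 1.0861 × 10^15 km = (1.0861 × 10^15) / (9.461 × 10^12) ly = 114.8 ly.

115 ly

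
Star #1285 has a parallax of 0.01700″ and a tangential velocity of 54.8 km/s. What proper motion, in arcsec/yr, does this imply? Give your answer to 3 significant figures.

d = 1/p = 1/0.01700″ = 58.824 pc.
μ = v_t / (4.74 d) = 54.8 / (4.74 × 58.824) = 54.8 / 278.83 = 0.19654 ″/yr.

0.197 arcsec/yr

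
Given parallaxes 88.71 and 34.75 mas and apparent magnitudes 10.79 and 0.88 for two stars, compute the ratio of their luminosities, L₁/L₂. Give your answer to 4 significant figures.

L₁/L₂ = 1.667 × 10^-5

d₁ = 1/p₁ = 1/0.08871″ = 11.273 pc; d₂ = 1/p₂ = 1/0.03475″ = 28.777 pc.
M₁ = m₁ − 5 log₁₀ d₁ + 5 = 10.79 − 5.2602 + 5 = 10.5298.
M₂ = 0.88 − 7.2952 + 5 = -1.4152.
L₁/L₂ = 10^(0.4(M₂ − M₁)) = 10^(0.4 × (-11.9450)) = 10^(-4.77800) = 0.000016672.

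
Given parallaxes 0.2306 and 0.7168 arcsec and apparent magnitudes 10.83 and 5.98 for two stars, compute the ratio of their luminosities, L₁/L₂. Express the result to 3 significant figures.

L₁/L₂ = 0.111

d₁ = 1/p₁ = 1/0.2306″ = 4.3365 pc; d₂ = 1/p₂ = 1/0.7168″ = 1.3951 pc.
M₁ = m₁ − 5 log₁₀ d₁ + 5 = 10.83 − 3.1857 + 5 = 12.6443.
M₂ = 5.98 − 0.7230 + 5 = 10.2570.
L₁/L₂ = 10^(0.4(M₂ − M₁)) = 10^(0.4 × (-2.3873)) = 10^(-0.95492) = 0.11094.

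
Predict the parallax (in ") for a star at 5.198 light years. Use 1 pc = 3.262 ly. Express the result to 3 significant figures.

0.628 "

d = 5.198 ly ÷ 3.262 = 1.5935 pc.
p = 1/d = 1/1.5935 = 0.62755 arcsec.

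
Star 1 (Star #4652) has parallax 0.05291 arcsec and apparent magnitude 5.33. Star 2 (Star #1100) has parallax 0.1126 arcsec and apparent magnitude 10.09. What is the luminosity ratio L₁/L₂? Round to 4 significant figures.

d₁ = 1/p₁ = 1/0.05291″ = 18.9 pc; d₂ = 1/p₂ = 1/0.1126″ = 8.881 pc.
M₁ = m₁ − 5 log₁₀ d₁ + 5 = 5.33 − 6.3823 + 5 = 3.9477.
M₂ = 10.09 − 4.7423 + 5 = 10.3477.
L₁/L₂ = 10^(0.4(M₂ − M₁)) = 10^(0.4 × 6.4000) = 10^2.56000 = 363.08.

L₁/L₂ = 363.1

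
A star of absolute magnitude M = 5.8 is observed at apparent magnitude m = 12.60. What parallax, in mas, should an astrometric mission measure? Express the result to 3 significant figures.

4.37 mas

m − M = 12.60 − 5.8 = 6.80.
d = 10^((m−M)/5 + 1) = 10^2.360 = 229.09 pc.
p = 1/d = 1/229.09 = 0.0043651 arcsec = 4.3651 mas.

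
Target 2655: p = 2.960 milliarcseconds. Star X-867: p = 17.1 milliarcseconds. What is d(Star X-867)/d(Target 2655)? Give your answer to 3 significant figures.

Since d = 1/p, d_B/d_A = p_A/p_B.
= 2.960 / 17.1 = 0.1731.

0.173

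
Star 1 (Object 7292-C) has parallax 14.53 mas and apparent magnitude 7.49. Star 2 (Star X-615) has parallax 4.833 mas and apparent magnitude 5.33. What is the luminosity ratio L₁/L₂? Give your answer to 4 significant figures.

d₁ = 1/p₁ = 1/0.01453″ = 68.823 pc; d₂ = 1/p₂ = 1/0.004833″ = 206.91 pc.
M₁ = m₁ − 5 log₁₀ d₁ + 5 = 7.49 − 9.1887 + 5 = 3.3013.
M₂ = 5.33 − 11.5789 + 5 = -1.2489.
L₁/L₂ = 10^(0.4(M₂ − M₁)) = 10^(0.4 × (-4.5502)) = 10^(-1.82008) = 0.015133.

L₁/L₂ = 0.01513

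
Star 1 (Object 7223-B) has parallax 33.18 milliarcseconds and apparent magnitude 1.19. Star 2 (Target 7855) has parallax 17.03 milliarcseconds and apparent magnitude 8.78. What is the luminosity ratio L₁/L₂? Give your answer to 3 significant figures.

d₁ = 1/p₁ = 1/0.03318″ = 30.139 pc; d₂ = 1/p₂ = 1/0.01703″ = 58.72 pc.
M₁ = m₁ − 5 log₁₀ d₁ + 5 = 1.19 − 7.3956 + 5 = -1.2056.
M₂ = 8.78 − 8.8439 + 5 = 4.9361.
L₁/L₂ = 10^(0.4(M₂ − M₁)) = 10^(0.4 × 6.1417) = 10^2.45668 = 286.21.

L₁/L₂ = 286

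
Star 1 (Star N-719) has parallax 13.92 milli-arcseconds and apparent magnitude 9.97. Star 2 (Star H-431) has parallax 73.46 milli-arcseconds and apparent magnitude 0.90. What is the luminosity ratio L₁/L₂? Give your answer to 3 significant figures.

L₁/L₂ = 0.00656

d₁ = 1/p₁ = 1/0.01392″ = 71.839 pc; d₂ = 1/p₂ = 1/0.07346″ = 13.613 pc.
M₁ = m₁ − 5 log₁₀ d₁ + 5 = 9.97 − 9.2818 + 5 = 5.6882.
M₂ = 0.90 − 5.6698 + 5 = 0.2302.
L₁/L₂ = 10^(0.4(M₂ − M₁)) = 10^(0.4 × (-5.4580)) = 10^(-2.18320) = 0.0065584.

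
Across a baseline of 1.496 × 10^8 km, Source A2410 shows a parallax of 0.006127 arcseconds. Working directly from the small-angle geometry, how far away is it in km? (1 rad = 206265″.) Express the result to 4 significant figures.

5.036 × 10^15 km

θ = 0.006127″ = 0.006127/206265 = 2.9705 × 10^-8 rad.
d = B/θ = (1.496 × 10^8) / (2.9705 × 10^-8) = 5.0362 × 10^15 km.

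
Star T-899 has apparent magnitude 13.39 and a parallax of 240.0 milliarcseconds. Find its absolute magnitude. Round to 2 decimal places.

d = 1/p = 1/0.2400″ = 4.1667 pc.
m − M = 5 log₁₀(4.1667) − 5 = 3.0990 − 5 = -1.9010.
M = m − (m − M) = 13.39 − (-1.9010) = 15.29.

M = 15.29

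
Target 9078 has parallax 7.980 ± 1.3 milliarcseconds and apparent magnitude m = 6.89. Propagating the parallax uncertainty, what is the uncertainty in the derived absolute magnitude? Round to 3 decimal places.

σ_M = 0.354 mag

M = m − 5 log₁₀ d + 5 = m + 5 log₁₀ p + 5, so ∂M/∂p = 5/(p ln 10).
σ_M = (5/ln 10) · (σ_p/p) = 2.1715 × 1.3/7.980 = 2.1715 × 0.16291 = 0.35376.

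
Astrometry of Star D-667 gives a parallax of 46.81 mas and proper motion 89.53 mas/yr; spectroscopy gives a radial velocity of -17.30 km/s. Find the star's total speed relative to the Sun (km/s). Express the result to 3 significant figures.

d = 1/p = 1/0.04681″ = 21.363 pc.
μ = 89.53 mas/yr = 0.08953 ″/yr.
v_t = 4.740 μ d = 4.740 × 0.08953 × 21.363 = 9.0659 km/s.
v = √(v_r² + v_t²) = √((-17.30)² + 9.0659²) = √381.481 = 19.532 km/s.

19.5 km/s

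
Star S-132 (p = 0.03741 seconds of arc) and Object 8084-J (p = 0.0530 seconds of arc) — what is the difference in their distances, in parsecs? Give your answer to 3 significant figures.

7.86 pc

d_A = 1/0.03741″ = 26.731 pc; d_B = 1/0.05300″ = 18.868 pc.
|d_B − d_A| = |18.868 − 26.731| = 7.863 pc.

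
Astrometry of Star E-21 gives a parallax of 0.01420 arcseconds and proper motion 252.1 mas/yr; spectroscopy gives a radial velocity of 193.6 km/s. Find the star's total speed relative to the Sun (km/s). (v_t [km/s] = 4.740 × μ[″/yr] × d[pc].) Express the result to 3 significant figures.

211 km/s

d = 1/p = 1/0.01420″ = 70.423 pc.
μ = 252.1 mas/yr = 0.2521 ″/yr.
v_t = 4.740 μ d = 4.740 × 0.2521 × 70.423 = 84.152 km/s.
v = √(v_r² + v_t²) = √(193.6² + 84.152²) = √44562.5 = 211.1 km/s.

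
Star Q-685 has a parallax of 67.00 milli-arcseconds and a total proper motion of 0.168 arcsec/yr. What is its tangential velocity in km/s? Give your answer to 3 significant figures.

d = 1/p = 1/0.06700″ = 14.925 pc.
v_t = 4.74 × μ × d = 4.74 × 0.168 × 14.925 = 11.885 km/s.

11.9 km/s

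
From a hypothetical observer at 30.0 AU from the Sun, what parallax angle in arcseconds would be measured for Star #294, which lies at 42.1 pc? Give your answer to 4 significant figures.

0.7126 arcsec

p (arcsec) = B (AU) / d (pc).
p = 30.0 / 42.1 = 0.71259 arcsec.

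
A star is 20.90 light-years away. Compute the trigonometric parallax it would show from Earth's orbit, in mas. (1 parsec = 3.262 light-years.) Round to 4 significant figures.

156.1 mas

d = 20.90 ly ÷ 3.262 = 6.4071 pc.
p = 1/d = 1/6.4071 = 0.15608 arcsec.
= 0.15608 × 1000 = 156.08 mas.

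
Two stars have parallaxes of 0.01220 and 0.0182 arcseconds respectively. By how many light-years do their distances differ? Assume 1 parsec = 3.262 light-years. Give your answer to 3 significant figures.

88.1 ly

d_A = 1/0.01220″ = 81.967 pc; d_B = 1/0.01820″ = 54.945 pc.
|d_B − d_A| = |54.945 − 81.967| = 27.022 pc = 27.022 × 3.262 ly = 88.146 ly.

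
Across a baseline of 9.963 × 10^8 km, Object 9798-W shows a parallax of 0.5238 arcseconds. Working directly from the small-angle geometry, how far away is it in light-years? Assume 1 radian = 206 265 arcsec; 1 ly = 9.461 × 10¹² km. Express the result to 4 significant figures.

θ = 0.5238″ = 0.5238/206265 = 2.5395 × 10^-6 rad.
d = B/θ = (9.963 × 10^8) / (2.5395 × 10^-6) = 3.9232 × 10^14 km = (3.9232 × 10^14) / (9.461 × 10^12) ly = 41.467 ly.

41.47 ly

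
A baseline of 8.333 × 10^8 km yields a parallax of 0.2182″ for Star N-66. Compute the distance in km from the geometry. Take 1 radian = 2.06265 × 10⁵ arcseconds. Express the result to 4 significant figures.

θ = 0.2182″ = 0.2182/206265 = 1.0579 × 10^-6 rad.
d = B/θ = (8.333 × 10^8) / (1.0579 × 10^-6) = 7.8769 × 10^14 km.

7.877 × 10^14 km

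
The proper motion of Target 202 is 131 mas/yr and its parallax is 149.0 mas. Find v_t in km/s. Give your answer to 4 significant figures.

d = 1/p = 1/0.1490″ = 6.7114 pc.
μ = 131 mas/yr = 0.131 ″/yr.
v_t = 4.74 × μ × d = 4.74 × 0.131 × 6.7114 = 4.1674 km/s.

4.167 km/s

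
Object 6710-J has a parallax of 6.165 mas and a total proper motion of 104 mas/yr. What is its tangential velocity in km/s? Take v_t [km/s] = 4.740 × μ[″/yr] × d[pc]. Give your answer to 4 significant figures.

79.96 km/s

d = 1/p = 1/0.006165″ = 162.21 pc.
μ = 104 mas/yr = 0.104 ″/yr.
v_t = 4.74 × μ × d = 4.74 × 0.104 × 162.21 = 79.963 km/s.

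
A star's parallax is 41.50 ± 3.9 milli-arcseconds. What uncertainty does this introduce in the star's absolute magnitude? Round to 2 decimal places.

σ_M = 0.20 mag

M = m − 5 log₁₀ d + 5 = m + 5 log₁₀ p + 5, so ∂M/∂p = 5/(p ln 10).
σ_M = (5/ln 10) · (σ_p/p) = 2.1715 × 3.9/41.50 = 2.1715 × 0.093976 = 0.20407.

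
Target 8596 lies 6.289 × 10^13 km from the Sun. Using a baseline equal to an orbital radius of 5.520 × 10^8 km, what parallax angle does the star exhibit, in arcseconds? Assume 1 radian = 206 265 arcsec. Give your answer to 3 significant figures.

1.81 arcsec

θ ≈ B/d = (5.520 × 10^8) / (6.289 × 10^13) = 8.7772 × 10^-6 rad.
In arcseconds: 8.7772 × 10^-6 × 206265 = 1.8104″.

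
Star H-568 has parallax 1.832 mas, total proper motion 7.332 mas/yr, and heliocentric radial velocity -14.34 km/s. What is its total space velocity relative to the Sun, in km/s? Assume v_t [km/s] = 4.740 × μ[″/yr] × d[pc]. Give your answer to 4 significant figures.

23.78 km/s

d = 1/p = 1/0.001832″ = 545.85 pc.
μ = 7.332 mas/yr = 0.007332 ″/yr.
v_t = 4.740 μ d = 4.740 × 0.007332 × 545.85 = 18.97 km/s.
v = √(v_r² + v_t²) = √((-14.34)² + 18.97²) = √565.497 = 23.78 km/s.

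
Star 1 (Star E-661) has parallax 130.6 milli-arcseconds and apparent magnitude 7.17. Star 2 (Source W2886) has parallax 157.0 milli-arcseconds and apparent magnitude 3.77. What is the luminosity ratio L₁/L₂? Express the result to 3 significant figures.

d₁ = 1/p₁ = 1/0.1306″ = 7.657 pc; d₂ = 1/p₂ = 1/0.1570″ = 6.3694 pc.
M₁ = m₁ − 5 log₁₀ d₁ + 5 = 7.17 − 4.4203 + 5 = 7.7497.
M₂ = 3.77 − 4.0205 + 5 = 4.7495.
L₁/L₂ = 10^(0.4(M₂ − M₁)) = 10^(0.4 × (-3.0002)) = 10^(-1.20008) = 0.063084.

L₁/L₂ = 0.0631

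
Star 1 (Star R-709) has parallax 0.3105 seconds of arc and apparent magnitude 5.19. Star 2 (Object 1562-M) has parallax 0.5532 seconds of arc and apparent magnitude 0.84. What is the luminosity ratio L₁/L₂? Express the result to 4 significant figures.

L₁/L₂ = 0.05776

d₁ = 1/p₁ = 1/0.3105″ = 3.2206 pc; d₂ = 1/p₂ = 1/0.5532″ = 1.8077 pc.
M₁ = m₁ − 5 log₁₀ d₁ + 5 = 5.19 − 2.5397 + 5 = 7.6503.
M₂ = 0.84 − 1.2856 + 5 = 4.5544.
L₁/L₂ = 10^(0.4(M₂ − M₁)) = 10^(0.4 × (-3.0959)) = 10^(-1.23836) = 0.057762.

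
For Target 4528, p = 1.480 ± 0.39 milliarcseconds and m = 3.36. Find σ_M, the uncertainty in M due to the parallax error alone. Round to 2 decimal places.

σ_M = 0.57 mag

M = m − 5 log₁₀ d + 5 = m + 5 log₁₀ p + 5, so ∂M/∂p = 5/(p ln 10).
σ_M = (5/ln 10) · (σ_p/p) = 2.1715 × 0.39/1.480 = 2.1715 × 0.26351 = 0.57221.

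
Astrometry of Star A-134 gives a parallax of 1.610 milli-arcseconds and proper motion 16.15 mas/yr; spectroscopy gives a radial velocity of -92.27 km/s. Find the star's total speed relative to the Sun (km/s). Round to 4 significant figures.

d = 1/p = 1/0.001610″ = 621.12 pc.
μ = 16.15 mas/yr = 0.01615 ″/yr.
v_t = 4.740 μ d = 4.740 × 0.01615 × 621.12 = 47.547 km/s.
v = √(v_r² + v_t²) = √((-92.27)² + 47.547²) = √10774.5 = 103.8 km/s.

103.8 km/s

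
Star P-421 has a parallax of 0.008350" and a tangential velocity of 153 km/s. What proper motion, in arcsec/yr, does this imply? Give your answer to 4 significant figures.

d = 1/p = 1/0.008350″ = 119.76 pc.
μ = v_t / (4.74 d) = 153 / (4.74 × 119.76) = 153 / 567.66 = 0.26953 ″/yr.

0.2695 arcsec/yr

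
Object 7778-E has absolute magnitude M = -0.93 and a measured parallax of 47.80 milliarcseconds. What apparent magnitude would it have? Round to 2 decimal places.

d = 1/p = 1/0.04780″ = 20.921 pc.
m − M = 5 log₁₀ d − 5 = 5 log₁₀(20.921) − 5 = 6.6029 − 5 = 1.6029.
m = M + (m − M) = -0.93 + 1.6029 = 0.67.

m = 0.67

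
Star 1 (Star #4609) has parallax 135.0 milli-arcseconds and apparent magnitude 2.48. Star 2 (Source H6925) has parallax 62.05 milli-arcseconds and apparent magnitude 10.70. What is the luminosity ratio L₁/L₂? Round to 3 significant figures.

L₁/L₂ = 410

d₁ = 1/p₁ = 1/0.1350″ = 7.4074 pc; d₂ = 1/p₂ = 1/0.06205″ = 16.116 pc.
M₁ = m₁ − 5 log₁₀ d₁ + 5 = 2.48 − 4.3483 + 5 = 3.1317.
M₂ = 10.70 − 6.0363 + 5 = 9.6637.
L₁/L₂ = 10^(0.4(M₂ − M₁)) = 10^(0.4 × 6.5320) = 10^2.61280 = 410.02.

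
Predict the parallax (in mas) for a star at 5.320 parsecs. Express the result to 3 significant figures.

188 mas

p = 1/d = 1/5.32 = 0.18797 arcsec.
= 0.18797 × 1000 = 187.97 mas.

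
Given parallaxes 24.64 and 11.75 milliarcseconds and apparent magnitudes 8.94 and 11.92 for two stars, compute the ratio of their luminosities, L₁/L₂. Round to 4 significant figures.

L₁/L₂ = 3.538

d₁ = 1/p₁ = 1/0.02464″ = 40.584 pc; d₂ = 1/p₂ = 1/0.01175″ = 85.106 pc.
M₁ = m₁ − 5 log₁₀ d₁ + 5 = 8.94 − 8.0418 + 5 = 5.8982.
M₂ = 11.92 − 9.6498 + 5 = 7.2702.
L₁/L₂ = 10^(0.4(M₂ − M₁)) = 10^(0.4 × 1.3720) = 10^0.54880 = 3.5383.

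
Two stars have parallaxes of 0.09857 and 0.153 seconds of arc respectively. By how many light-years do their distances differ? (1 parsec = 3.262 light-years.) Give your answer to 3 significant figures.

d_A = 1/0.09857″ = 10.145 pc; d_B = 1/0.1530″ = 6.5359 pc.
|d_B − d_A| = |6.5359 − 10.145| = 3.6091 pc = 3.6091 × 3.262 ly = 11.773 ly.

11.8 ly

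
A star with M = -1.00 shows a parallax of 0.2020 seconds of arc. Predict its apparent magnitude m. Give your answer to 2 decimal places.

d = 1/p = 1/0.2020″ = 4.9505 pc.
m − M = 5 log₁₀ d − 5 = 5 log₁₀(4.9505) − 5 = 3.4732 − 5 = -1.5268.
m = M + (m − M) = -1.00 + (-1.5268) = -2.53.

m = -2.53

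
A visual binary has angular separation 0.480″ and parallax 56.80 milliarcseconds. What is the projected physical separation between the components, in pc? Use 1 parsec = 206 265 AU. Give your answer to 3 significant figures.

d = 1/p = 1/0.05680″ = 17.606 pc.
At distance d (pc), an angle of θ arcsec spans θ·d AU: s = 0.480 × 17.606 = 8.4509 AU.
= 8.4509 / 206265 = 4.0971 × 10^-5 pc.

4.10 × 10^-5 pc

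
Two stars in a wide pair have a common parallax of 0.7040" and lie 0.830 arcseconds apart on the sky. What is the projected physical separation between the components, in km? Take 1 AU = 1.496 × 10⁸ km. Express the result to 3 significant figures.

1.76 × 10^8 km

d = 1/p = 1/0.7040″ = 1.4205 pc.
At distance d (pc), an angle of θ arcsec spans θ·d AU: s = 0.830 × 1.4205 = 1.179 AU.
= 1.179 × 1.496 × 10⁸ km = 1.7638 × 10^8 km.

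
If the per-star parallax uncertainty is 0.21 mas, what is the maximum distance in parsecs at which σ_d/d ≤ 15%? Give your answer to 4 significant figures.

714.3 pc

σ_d/d = σ_p/p, so the condition is σ_p/p ≤ 0.15, i.e. p ≥ σ_p/0.15.
p_min = 0.21/0.15 = 1.4 mas = 0.0014 arcsec.
d_max = 1/p_min = 1/0.0014 = 714.29 pc.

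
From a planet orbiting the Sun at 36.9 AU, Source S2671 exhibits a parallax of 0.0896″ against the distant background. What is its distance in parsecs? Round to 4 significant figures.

411.8 pc

With baseline B (in AU) and parallax p (in arcsec), d = B/p parsecs.
d = 36.9 / 0.0896 = 411.83 pc.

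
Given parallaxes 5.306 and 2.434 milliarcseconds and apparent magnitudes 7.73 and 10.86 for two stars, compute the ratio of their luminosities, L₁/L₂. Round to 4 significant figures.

d₁ = 1/p₁ = 1/0.005306″ = 188.47 pc; d₂ = 1/p₂ = 1/0.002434″ = 410.85 pc.
M₁ = m₁ − 5 log₁₀ d₁ + 5 = 7.73 − 11.3762 + 5 = 1.3538.
M₂ = 10.86 − 13.0684 + 5 = 2.7916.
L₁/L₂ = 10^(0.4(M₂ − M₁)) = 10^(0.4 × 1.4378) = 10^0.57512 = 3.7594.

L₁/L₂ = 3.759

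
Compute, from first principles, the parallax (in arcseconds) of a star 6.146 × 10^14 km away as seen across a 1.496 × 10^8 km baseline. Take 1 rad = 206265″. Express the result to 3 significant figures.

0.0502 arcsec

θ ≈ B/d = (1.496 × 10^8) / (6.146 × 10^14) = 2.4341 × 10^-7 rad.
In arcseconds: 2.4341 × 10^-7 × 206265 = 0.050207″.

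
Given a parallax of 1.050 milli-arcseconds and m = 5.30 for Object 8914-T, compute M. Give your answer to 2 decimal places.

M = -4.59

d = 1/p = 1/0.001050″ = 952.38 pc.
m − M = 5 log₁₀(952.38) − 5 = 14.8941 − 5 = 9.8941.
M = m − (m − M) = 5.30 − 9.8941 = -4.59.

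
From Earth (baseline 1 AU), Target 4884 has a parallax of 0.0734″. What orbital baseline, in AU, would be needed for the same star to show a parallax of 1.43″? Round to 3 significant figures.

Parallax scales linearly with baseline: p ∝ B, so B = p_target / p_Earth × 1 AU.
B = 1.43 / 0.0734 = 19.482 AU.

19.5 AU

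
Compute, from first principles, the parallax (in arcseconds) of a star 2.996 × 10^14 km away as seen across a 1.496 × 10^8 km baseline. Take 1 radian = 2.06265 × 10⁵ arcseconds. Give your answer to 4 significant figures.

0.1030 arcsec

θ ≈ B/d = (1.496 × 10^8) / (2.996 × 10^14) = 4.9933 × 10^-7 rad.
In arcseconds: 4.9933 × 10^-7 × 206265 = 0.10299″.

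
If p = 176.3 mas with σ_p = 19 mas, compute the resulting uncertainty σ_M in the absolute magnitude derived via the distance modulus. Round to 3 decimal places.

σ_M = 0.234 mag

M = m − 5 log₁₀ d + 5 = m + 5 log₁₀ p + 5, so ∂M/∂p = 5/(p ln 10).
σ_M = (5/ln 10) · (σ_p/p) = 2.1715 × 19/176.3 = 2.1715 × 0.10777 = 0.23402.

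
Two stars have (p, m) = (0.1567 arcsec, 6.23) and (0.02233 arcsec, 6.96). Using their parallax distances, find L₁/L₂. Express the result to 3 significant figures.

L₁/L₂ = 0.0398

d₁ = 1/p₁ = 1/0.1567″ = 6.3816 pc; d₂ = 1/p₂ = 1/0.02233″ = 44.783 pc.
M₁ = m₁ − 5 log₁₀ d₁ + 5 = 6.23 − 4.0246 + 5 = 7.2054.
M₂ = 6.96 − 8.2556 + 5 = 3.7044.
L₁/L₂ = 10^(0.4(M₂ − M₁)) = 10^(0.4 × (-3.5010)) = 10^(-1.40040) = 0.039774.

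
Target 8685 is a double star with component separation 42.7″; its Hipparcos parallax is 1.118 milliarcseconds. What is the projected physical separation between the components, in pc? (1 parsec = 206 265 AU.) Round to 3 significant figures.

d = 1/p = 1/0.001118″ = 894.45 pc.
At distance d (pc), an angle of θ arcsec spans θ·d AU: s = 42.7 × 894.45 = 38193 AU.
= 38193 / 206265 = 0.18516 pc.

0.185 pc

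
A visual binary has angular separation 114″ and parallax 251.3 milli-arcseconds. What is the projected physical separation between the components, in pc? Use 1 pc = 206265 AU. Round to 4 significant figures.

0.002199 pc

d = 1/p = 1/0.2513″ = 3.9793 pc.
At distance d (pc), an angle of θ arcsec spans θ·d AU: s = 114 × 3.9793 = 453.64 AU.
= 453.64 / 206265 = 0.0021993 pc.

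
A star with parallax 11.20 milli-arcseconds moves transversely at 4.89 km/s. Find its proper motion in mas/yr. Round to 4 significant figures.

11.55 mas/yr

d = 1/p = 1/0.01120″ = 89.286 pc.
μ = v_t / (4.74 d) = 4.89 / (4.74 × 89.286) = 4.89 / 423.22 = 0.011554 ″/yr = 11.554 mas/yr.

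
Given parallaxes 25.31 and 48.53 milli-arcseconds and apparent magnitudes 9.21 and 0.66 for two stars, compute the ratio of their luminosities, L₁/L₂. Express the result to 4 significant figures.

L₁/L₂ = 0.001398

d₁ = 1/p₁ = 1/0.02531″ = 39.51 pc; d₂ = 1/p₂ = 1/0.04853″ = 20.606 pc.
M₁ = m₁ − 5 log₁₀ d₁ + 5 = 9.21 − 7.9835 + 5 = 6.2265.
M₂ = 0.66 − 6.5700 + 5 = -0.9100.
L₁/L₂ = 10^(0.4(M₂ − M₁)) = 10^(0.4 × (-7.1365)) = 10^(-2.85460) = 0.0013977.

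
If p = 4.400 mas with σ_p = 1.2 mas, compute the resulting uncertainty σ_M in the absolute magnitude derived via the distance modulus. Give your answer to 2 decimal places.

σ_M = 0.59 mag

M = m − 5 log₁₀ d + 5 = m + 5 log₁₀ p + 5, so ∂M/∂p = 5/(p ln 10).
σ_M = (5/ln 10) · (σ_p/p) = 2.1715 × 1.2/4.400 = 2.1715 × 0.27273 = 0.59223.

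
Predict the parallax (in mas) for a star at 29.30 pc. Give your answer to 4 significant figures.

34.13 mas

p = 1/d = 1/29.3 = 0.03413 arcsec.
= 0.03413 × 1000 = 34.13 mas.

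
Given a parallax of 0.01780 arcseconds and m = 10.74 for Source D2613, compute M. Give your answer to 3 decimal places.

M = 6.992

d = 1/p = 1/0.01780″ = 56.18 pc.
m − M = 5 log₁₀(56.18) − 5 = 8.7479 − 5 = 3.7479.
M = m − (m − M) = 10.74 − 3.7479 = 6.992.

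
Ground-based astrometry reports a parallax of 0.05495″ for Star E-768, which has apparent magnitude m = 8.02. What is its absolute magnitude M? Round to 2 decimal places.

d = 1/p = 1/0.05495″ = 18.198 pc.
m − M = 5 log₁₀(18.198) − 5 = 6.3001 − 5 = 1.3001.
M = m − (m − M) = 8.02 − 1.3001 = 6.72.

M = 6.72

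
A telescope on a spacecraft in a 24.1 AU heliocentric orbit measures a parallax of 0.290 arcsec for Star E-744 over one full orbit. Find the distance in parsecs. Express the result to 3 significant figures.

83.1 pc

With baseline B (in AU) and parallax p (in arcsec), d = B/p parsecs.
d = 24.1 / 0.290 = 83.103 pc.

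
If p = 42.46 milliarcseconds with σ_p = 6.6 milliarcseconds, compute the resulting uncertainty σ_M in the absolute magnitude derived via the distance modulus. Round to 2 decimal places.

σ_M = 0.34 mag

M = m − 5 log₁₀ d + 5 = m + 5 log₁₀ p + 5, so ∂M/∂p = 5/(p ln 10).
σ_M = (5/ln 10) · (σ_p/p) = 2.1715 × 6.6/42.46 = 2.1715 × 0.15544 = 0.33754.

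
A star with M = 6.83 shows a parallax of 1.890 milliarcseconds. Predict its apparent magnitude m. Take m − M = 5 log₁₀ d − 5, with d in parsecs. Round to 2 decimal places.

d = 1/p = 1/0.001890″ = 529.1 pc.
m − M = 5 log₁₀ d − 5 = 5 log₁₀(529.1) − 5 = 13.6177 − 5 = 8.6177.
m = M + (m − M) = 6.83 + 8.6177 = 15.45.

m = 15.45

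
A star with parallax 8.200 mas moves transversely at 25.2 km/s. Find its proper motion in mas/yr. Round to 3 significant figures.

d = 1/p = 1/0.008200″ = 121.95 pc.
μ = v_t / (4.74 d) = 25.2 / (4.74 × 121.95) = 25.2 / 578.04 = 0.043596 ″/yr = 43.596 mas/yr.

43.6 mas/yr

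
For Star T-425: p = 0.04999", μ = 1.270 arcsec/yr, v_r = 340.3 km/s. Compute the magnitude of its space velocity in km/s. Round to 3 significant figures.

361 km/s

d = 1/p = 1/0.04999″ = 20.004 pc.
v_t = 4.740 μ d = 4.740 × 1.270 × 20.004 = 120.42 km/s.
v = √(v_r² + v_t²) = √(340.3² + 120.42²) = √130305 = 360.98 km/s.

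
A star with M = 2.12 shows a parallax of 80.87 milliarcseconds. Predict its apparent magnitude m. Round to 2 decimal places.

d = 1/p = 1/0.08087″ = 12.366 pc.
m − M = 5 log₁₀ d − 5 = 5 log₁₀(12.366) − 5 = 5.4611 − 5 = 0.4611.
m = M + (m − M) = 2.12 + 0.4611 = 2.58.

m = 2.58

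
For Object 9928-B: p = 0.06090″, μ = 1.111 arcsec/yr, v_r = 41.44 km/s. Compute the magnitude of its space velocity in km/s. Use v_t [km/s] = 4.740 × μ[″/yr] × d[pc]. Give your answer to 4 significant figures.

95.89 km/s

d = 1/p = 1/0.06090″ = 16.42 pc.
v_t = 4.740 μ d = 4.740 × 1.111 × 16.42 = 86.47 km/s.
v = √(v_r² + v_t²) = √(41.44² + 86.47²) = √9194.33 = 95.887 km/s.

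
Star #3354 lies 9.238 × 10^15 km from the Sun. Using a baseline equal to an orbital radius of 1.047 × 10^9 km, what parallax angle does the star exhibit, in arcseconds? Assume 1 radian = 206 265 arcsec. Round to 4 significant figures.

θ ≈ B/d = (1.047 × 10^9) / (9.238 × 10^15) = 1.1334 × 10^-7 rad.
In arcseconds: 1.1334 × 10^-7 × 206265 = 0.023378″.

0.02338 arcsec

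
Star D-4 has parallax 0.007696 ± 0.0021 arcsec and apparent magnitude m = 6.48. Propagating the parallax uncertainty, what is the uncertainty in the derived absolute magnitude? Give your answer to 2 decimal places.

M = m − 5 log₁₀ d + 5 = m + 5 log₁₀ p + 5, so ∂M/∂p = 5/(p ln 10).
σ_M = (5/ln 10) · (σ_p/p) = 2.1715 × 0.0021/0.007696 = 2.1715 × 0.27287 = 0.59254.

σ_M = 0.59 mag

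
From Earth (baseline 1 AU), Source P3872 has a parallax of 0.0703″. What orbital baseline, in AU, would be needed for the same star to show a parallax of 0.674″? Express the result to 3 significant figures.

9.59 AU

Parallax scales linearly with baseline: p ∝ B, so B = p_target / p_Earth × 1 AU.
B = 0.674 / 0.0703 = 9.5875 AU.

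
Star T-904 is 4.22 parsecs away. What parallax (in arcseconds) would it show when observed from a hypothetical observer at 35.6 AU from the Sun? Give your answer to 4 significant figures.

p (arcsec) = B (AU) / d (pc).
p = 35.6 / 4.22 = 8.436 arcsec.

8.436 arcsec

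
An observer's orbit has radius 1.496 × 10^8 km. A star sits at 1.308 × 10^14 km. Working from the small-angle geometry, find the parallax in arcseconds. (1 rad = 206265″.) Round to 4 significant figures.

0.2359 arcsec

θ ≈ B/d = (1.496 × 10^8) / (1.308 × 10^14) = 1.1437 × 10^-6 rad.
In arcseconds: 1.1437 × 10^-6 × 206265 = 0.23591″.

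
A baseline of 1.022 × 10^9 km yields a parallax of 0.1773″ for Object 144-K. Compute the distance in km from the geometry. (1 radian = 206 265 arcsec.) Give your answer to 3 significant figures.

θ = 0.1773″ = 0.1773/206265 = 8.5957 × 10^-7 rad.
d = B/θ = (1.022 × 10^9) / (8.5957 × 10^-7) = 1.1890 × 10^15 km.

1.19 × 10^15 km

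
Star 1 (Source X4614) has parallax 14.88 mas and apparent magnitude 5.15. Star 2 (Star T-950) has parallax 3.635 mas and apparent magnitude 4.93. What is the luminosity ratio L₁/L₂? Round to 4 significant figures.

L₁/L₂ = 0.04873

d₁ = 1/p₁ = 1/0.01488″ = 67.204 pc; d₂ = 1/p₂ = 1/0.003635″ = 275.1 pc.
M₁ = m₁ − 5 log₁₀ d₁ + 5 = 5.15 − 9.1370 + 5 = 1.0130.
M₂ = 4.93 − 12.1975 + 5 = -2.2675.
L₁/L₂ = 10^(0.4(M₂ − M₁)) = 10^(0.4 × (-3.2805)) = 10^(-1.31220) = 0.04873.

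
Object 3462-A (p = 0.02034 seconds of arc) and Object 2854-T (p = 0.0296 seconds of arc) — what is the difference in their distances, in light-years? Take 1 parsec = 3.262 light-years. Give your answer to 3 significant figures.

50.2 ly

d_A = 1/0.02034″ = 49.164 pc; d_B = 1/0.02960″ = 33.784 pc.
|d_B − d_A| = |33.784 − 49.164| = 15.38 pc = 15.38 × 3.262 ly = 50.17 ly.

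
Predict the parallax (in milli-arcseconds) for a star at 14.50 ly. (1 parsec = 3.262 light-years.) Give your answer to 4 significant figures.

225.0 mas

d = 14.50 ly ÷ 3.262 = 4.4451 pc.
p = 1/d = 1/4.4451 = 0.22497 arcsec.
= 0.22497 × 1000 = 224.97 mas.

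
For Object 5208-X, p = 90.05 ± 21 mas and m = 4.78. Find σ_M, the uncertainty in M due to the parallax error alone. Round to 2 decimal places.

M = m − 5 log₁₀ d + 5 = m + 5 log₁₀ p + 5, so ∂M/∂p = 5/(p ln 10).
σ_M = (5/ln 10) · (σ_p/p) = 2.1715 × 21/90.05 = 2.1715 × 0.2332 = 0.50639.

σ_M = 0.51 mag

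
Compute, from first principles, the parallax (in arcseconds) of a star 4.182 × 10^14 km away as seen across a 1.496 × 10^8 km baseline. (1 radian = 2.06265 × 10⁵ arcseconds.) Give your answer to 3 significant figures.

θ ≈ B/d = (1.496 × 10^8) / (4.182 × 10^14) = 3.5772 × 10^-7 rad.
In arcseconds: 3.5772 × 10^-7 × 206265 = 0.073785″.

0.0738 arcsec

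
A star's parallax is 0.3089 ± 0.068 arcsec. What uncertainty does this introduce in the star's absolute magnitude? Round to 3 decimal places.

σ_M = 0.478 mag

M = m − 5 log₁₀ d + 5 = m + 5 log₁₀ p + 5, so ∂M/∂p = 5/(p ln 10).
σ_M = (5/ln 10) · (σ_p/p) = 2.1715 × 0.068/0.3089 = 2.1715 × 0.22014 = 0.47803.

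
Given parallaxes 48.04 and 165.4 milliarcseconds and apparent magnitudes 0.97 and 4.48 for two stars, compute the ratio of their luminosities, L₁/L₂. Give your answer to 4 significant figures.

L₁/L₂ = 300.5

d₁ = 1/p₁ = 1/0.04804″ = 20.816 pc; d₂ = 1/p₂ = 1/0.1654″ = 6.0459 pc.
M₁ = m₁ − 5 log₁₀ d₁ + 5 = 0.97 − 6.5920 + 5 = -0.6220.
M₂ = 4.48 − 3.9073 + 5 = 5.5727.
L₁/L₂ = 10^(0.4(M₂ − M₁)) = 10^(0.4 × 6.1947) = 10^2.47788 = 300.52.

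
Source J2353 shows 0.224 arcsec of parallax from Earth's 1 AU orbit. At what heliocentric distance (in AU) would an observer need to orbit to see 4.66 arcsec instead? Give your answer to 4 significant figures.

20.80 AU

Parallax scales linearly with baseline: p ∝ B, so B = p_target / p_Earth × 1 AU.
B = 4.66 / 0.224 = 20.804 AU.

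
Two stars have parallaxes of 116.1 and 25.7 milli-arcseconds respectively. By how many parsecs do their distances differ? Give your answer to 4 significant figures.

d_A = 1/0.1161″ = 8.6133 pc; d_B = 1/0.02570″ = 38.911 pc.
|d_B − d_A| = |38.911 − 8.6133| = 30.298 pc.

30.30 pc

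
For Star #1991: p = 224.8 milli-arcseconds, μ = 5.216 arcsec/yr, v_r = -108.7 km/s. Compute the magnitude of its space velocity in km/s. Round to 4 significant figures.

154.6 km/s

d = 1/p = 1/0.2248″ = 4.4484 pc.
v_t = 4.740 μ d = 4.740 × 5.216 × 4.4484 = 109.98 km/s.
v = √(v_r² + v_t²) = √((-108.7)² + 109.98²) = √23911.3 = 154.63 km/s.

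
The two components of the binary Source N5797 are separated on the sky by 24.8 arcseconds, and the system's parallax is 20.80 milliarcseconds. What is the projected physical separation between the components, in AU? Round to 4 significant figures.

1192 AU

d = 1/p = 1/0.02080″ = 48.077 pc.
At distance d (pc), an angle of θ arcsec spans θ·d AU: s = 24.8 × 48.077 = 1192.3 AU.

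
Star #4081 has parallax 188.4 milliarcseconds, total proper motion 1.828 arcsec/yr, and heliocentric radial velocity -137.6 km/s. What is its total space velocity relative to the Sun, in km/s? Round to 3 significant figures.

145 km/s

d = 1/p = 1/0.1884″ = 5.3079 pc.
v_t = 4.740 μ d = 4.740 × 1.828 × 5.3079 = 45.991 km/s.
v = √(v_r² + v_t²) = √((-137.6)² + 45.991²) = √21048.9 = 145.08 km/s.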